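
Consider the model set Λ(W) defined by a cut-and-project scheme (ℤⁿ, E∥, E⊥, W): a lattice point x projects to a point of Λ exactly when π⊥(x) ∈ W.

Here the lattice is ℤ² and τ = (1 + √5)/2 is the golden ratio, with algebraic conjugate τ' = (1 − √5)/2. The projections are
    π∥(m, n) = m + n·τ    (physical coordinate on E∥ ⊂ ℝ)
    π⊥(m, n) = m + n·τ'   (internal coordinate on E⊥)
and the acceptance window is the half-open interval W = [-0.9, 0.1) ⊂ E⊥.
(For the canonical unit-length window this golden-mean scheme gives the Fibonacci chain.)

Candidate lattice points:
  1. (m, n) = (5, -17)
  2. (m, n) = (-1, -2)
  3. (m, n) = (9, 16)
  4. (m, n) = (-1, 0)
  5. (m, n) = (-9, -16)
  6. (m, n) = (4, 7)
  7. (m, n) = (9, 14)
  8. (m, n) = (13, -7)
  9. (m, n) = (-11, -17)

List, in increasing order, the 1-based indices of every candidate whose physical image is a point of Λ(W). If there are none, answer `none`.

Numerically τ ≈ 1.61803 and τ' = −1/τ ≈ -0.61803.
#1 (5,-17): internal coord 5 + (-17)·τ' = +15.50658; +15.50658 ∉ [-0.9, 0.1) → out
#2 (-1,-2): internal coord -1 + (-2)·τ' = +0.23607; +0.23607 ∉ [-0.9, 0.1) → out
#3 (9,16): internal coord 9 + (16)·τ' = -0.88854; -0.88854 ∈ [-0.9, 0.1) → IN Λ
#4 (-1,0): internal coord -1 + (0)·τ' = -1.00000; -1.00000 ∉ [-0.9, 0.1) → out
#5 (-9,-16): internal coord -9 + (-16)·τ' = +0.88854; +0.88854 ∉ [-0.9, 0.1) → out
#6 (4,7): internal coord 4 + (7)·τ' = -0.32624; -0.32624 ∈ [-0.9, 0.1) → IN Λ
#7 (9,14): internal coord 9 + (14)·τ' = +0.34752; +0.34752 ∉ [-0.9, 0.1) → out
#8 (13,-7): internal coord 13 + (-7)·τ' = +17.32624; +17.32624 ∉ [-0.9, 0.1) → out
#9 (-11,-17): internal coord -11 + (-17)·τ' = -0.49342; -0.49342 ∈ [-0.9, 0.1) → IN Λ

3, 6, 9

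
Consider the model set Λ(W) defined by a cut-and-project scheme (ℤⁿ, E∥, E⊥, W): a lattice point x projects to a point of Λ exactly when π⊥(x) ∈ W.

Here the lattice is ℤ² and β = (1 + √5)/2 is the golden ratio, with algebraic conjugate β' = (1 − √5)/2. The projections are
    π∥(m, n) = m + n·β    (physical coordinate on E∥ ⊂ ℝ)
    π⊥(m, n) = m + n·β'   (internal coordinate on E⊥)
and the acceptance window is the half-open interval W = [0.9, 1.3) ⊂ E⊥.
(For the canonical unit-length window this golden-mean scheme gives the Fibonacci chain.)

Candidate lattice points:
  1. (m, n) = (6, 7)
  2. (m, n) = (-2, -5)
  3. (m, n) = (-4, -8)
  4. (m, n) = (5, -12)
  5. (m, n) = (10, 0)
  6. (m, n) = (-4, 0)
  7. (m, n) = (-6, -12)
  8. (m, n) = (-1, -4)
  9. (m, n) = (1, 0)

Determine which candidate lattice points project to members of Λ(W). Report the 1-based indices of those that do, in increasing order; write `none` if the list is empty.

Numerically β ≈ 1.6180 and β' = −1/β ≈ -0.6180.
candidate 1: (m,n)=(6,7) → π∥ = 6+7·β ≈ 17.3262, π⊥ = 6+7·β' ≈ 1.6738 ∉ [0.9, 1.3) ⇒ out
candidate 2: (m,n)=(-2,-5) → π∥ = -2-5·β ≈ -10.0902, π⊥ = -2-5·β' ≈ 1.0902 ∈ [0.9, 1.3) ⇒ IN Λ
candidate 3: (m,n)=(-4,-8) → π∥ = -4-8·β ≈ -16.9443, π⊥ = -4-8·β' ≈ 0.9443 ∈ [0.9, 1.3) ⇒ IN Λ
candidate 4: (m,n)=(5,-12) → π∥ = 5-12·β ≈ -14.4164, π⊥ = 5-12·β' ≈ 12.4164 ∉ [0.9, 1.3) ⇒ out
candidate 5: (m,n)=(10,0) → π∥ = 10+0·β ≈ 10.0000, π⊥ = 10+0·β' ≈ 10.0000 ∉ [0.9, 1.3) ⇒ out
candidate 6: (m,n)=(-4,0) → π∥ = -4+0·β ≈ -4.0000, π⊥ = -4+0·β' ≈ -4.0000 ∉ [0.9, 1.3) ⇒ out
candidate 7: (m,n)=(-6,-12) → π∥ = -6-12·β ≈ -25.4164, π⊥ = -6-12·β' ≈ 1.4164 ∉ [0.9, 1.3) ⇒ out
candidate 8: (m,n)=(-1,-4) → π∥ = -1-4·β ≈ -7.4721, π⊥ = -1-4·β' ≈ 1.4721 ∉ [0.9, 1.3) ⇒ out
candidate 9: (m,n)=(1,0) → π∥ = 1+0·β ≈ 1.0000, π⊥ = 1+0·β' ≈ 1.0000 ∈ [0.9, 1.3) ⇒ IN Λ

2, 3, 9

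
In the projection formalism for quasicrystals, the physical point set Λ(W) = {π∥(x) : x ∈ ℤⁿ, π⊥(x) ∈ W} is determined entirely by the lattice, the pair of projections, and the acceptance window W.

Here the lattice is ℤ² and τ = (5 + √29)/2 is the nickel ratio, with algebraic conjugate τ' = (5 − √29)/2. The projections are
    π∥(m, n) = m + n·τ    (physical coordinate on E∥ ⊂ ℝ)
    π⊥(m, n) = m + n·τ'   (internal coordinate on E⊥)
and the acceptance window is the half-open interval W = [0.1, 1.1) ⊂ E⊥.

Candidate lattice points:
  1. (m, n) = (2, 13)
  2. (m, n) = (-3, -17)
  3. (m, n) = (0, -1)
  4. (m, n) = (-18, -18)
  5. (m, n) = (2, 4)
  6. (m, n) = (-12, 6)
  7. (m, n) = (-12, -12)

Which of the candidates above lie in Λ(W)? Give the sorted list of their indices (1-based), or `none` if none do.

Compute τ' = (5−√29)/2 = -0.192582, so π⊥(m,n) = m -0.192582·n.
candidate 1: (m,n)=(2,13) → π∥ = 2+13·τ ≈ 69.503571, π⊥ = 2+13·τ' ≈ -0.503571 ∉ [0.1, 1.1) ⇒ out
candidate 2: (m,n)=(-3,-17) → π∥ = -3-17·τ ≈ -91.273901, π⊥ = -3-17·τ' ≈ 0.273901 ∈ [0.1, 1.1) ⇒ IN Λ
candidate 3: (m,n)=(0,-1) → π∥ = 0-1·τ ≈ -5.192582, π⊥ = 0-1·τ' ≈ 0.192582 ∈ [0.1, 1.1) ⇒ IN Λ
candidate 4: (m,n)=(-18,-18) → π∥ = -18-18·τ ≈ -111.466483, π⊥ = -18-18·τ' ≈ -14.533517 ∉ [0.1, 1.1) ⇒ out
candidate 5: (m,n)=(2,4) → π∥ = 2+4·τ ≈ 22.770330, π⊥ = 2+4·τ' ≈ 1.229670 ∉ [0.1, 1.1) ⇒ out
candidate 6: (m,n)=(-12,6) → π∥ = -12+6·τ ≈ 19.155494, π⊥ = -12+6·τ' ≈ -13.155494 ∉ [0.1, 1.1) ⇒ out
candidate 7: (m,n)=(-12,-12) → π∥ = -12-12·τ ≈ -74.310989, π⊥ = -12-12·τ' ≈ -9.689011 ∉ [0.1, 1.1) ⇒ out

2, 3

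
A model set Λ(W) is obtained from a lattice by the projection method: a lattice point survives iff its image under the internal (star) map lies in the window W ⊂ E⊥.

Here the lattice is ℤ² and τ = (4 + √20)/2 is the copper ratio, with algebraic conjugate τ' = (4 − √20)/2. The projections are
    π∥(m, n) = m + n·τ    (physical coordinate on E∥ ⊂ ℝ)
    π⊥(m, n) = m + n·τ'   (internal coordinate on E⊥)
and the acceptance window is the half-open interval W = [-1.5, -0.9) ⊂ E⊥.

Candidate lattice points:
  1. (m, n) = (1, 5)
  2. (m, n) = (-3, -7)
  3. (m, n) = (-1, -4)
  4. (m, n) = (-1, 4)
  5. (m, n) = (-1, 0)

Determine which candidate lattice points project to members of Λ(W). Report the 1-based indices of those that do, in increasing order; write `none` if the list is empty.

2, 5

Numerically τ ≈ 4.23607 and τ' = −1/τ ≈ -0.23607.
[1] lift (1,5): star map gives -0.18034; window check -1.5 ≤ -0.18034 < -0.9 is false → out
[2] lift (-3,-7): star map gives -1.34752; window check -1.5 ≤ -1.34752 < -0.9 is true → IN Λ
[3] lift (-1,-4): star map gives -0.05573; window check -1.5 ≤ -0.05573 < -0.9 is false → out
[4] lift (-1,4): star map gives -1.94427; window check -1.5 ≤ -1.94427 < -0.9 is false → out
[5] lift (-1,0): star map gives -1.00000; window check -1.5 ≤ -1.00000 < -0.9 is true → IN Λ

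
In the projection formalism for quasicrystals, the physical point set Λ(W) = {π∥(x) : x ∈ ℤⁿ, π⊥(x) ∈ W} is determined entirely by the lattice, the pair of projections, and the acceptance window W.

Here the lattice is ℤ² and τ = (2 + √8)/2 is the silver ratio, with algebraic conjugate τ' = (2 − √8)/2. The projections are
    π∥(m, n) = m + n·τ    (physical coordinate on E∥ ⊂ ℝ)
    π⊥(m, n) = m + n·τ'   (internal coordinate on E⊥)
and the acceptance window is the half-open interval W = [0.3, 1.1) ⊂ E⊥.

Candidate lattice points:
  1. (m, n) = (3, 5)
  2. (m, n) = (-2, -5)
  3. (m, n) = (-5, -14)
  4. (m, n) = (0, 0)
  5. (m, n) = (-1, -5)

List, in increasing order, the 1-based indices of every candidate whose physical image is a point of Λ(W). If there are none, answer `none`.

1, 3, 5

Compute τ' = (2−√8)/2 = -0.41421, so π⊥(m,n) = m -0.41421·n.
candidate 1: (m,n)=(3,5) → π∥ = 3+5·τ ≈ 15.07107, π⊥ = 3+5·τ' ≈ 0.92893 ∈ [0.3, 1.1) ⇒ IN Λ
candidate 2: (m,n)=(-2,-5) → π∥ = -2-5·τ ≈ -14.07107, π⊥ = -2-5·τ' ≈ 0.07107 ∉ [0.3, 1.1) ⇒ out
candidate 3: (m,n)=(-5,-14) → π∥ = -5-14·τ ≈ -38.79899, π⊥ = -5-14·τ' ≈ 0.79899 ∈ [0.3, 1.1) ⇒ IN Λ
candidate 4: (m,n)=(0,0) → π∥ = 0+0·τ ≈ 0.00000, π⊥ = 0+0·τ' ≈ 0.00000 ∉ [0.3, 1.1) ⇒ out
candidate 5: (m,n)=(-1,-5) → π∥ = -1-5·τ ≈ -13.07107, π⊥ = -1-5·τ' ≈ 1.07107 ∈ [0.3, 1.1) ⇒ IN Λ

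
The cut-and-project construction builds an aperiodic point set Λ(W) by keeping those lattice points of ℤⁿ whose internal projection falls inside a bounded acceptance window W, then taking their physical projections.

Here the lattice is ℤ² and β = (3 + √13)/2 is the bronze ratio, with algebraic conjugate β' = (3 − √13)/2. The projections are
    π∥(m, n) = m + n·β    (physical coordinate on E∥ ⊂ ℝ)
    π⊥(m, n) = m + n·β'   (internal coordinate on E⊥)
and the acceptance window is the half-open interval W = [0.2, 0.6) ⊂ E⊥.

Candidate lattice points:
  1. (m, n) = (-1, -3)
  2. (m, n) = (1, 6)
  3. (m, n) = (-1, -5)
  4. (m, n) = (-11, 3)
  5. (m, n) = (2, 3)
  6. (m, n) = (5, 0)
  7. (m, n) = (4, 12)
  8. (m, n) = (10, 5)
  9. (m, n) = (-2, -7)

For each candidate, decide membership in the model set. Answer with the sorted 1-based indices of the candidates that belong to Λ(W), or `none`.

β' = (3−√13)/2 ≈ -0.302776.
#1 (-1,-3): internal coord -1 + (-3)·β' = -0.091673; -0.091673 ∉ [0.2, 0.6) → out
#2 (1,6): internal coord 1 + (6)·β' = -0.816654; -0.816654 ∉ [0.2, 0.6) → out
#3 (-1,-5): internal coord -1 + (-5)·β' = +0.513878; +0.513878 ∈ [0.2, 0.6) → IN Λ
#4 (-11,3): internal coord -11 + (3)·β' = -11.908327; -11.908327 ∉ [0.2, 0.6) → out
#5 (2,3): internal coord 2 + (3)·β' = +1.091673; +1.091673 ∉ [0.2, 0.6) → out
#6 (5,0): internal coord 5 + (0)·β' = +5.000000; +5.000000 ∉ [0.2, 0.6) → out
#7 (4,12): internal coord 4 + (12)·β' = +0.366692; +0.366692 ∈ [0.2, 0.6) → IN Λ
#8 (10,5): internal coord 10 + (5)·β' = +8.486122; +8.486122 ∉ [0.2, 0.6) → out
#9 (-2,-7): internal coord -2 + (-7)·β' = +0.119429; +0.119429 ∉ [0.2, 0.6) → out

3, 7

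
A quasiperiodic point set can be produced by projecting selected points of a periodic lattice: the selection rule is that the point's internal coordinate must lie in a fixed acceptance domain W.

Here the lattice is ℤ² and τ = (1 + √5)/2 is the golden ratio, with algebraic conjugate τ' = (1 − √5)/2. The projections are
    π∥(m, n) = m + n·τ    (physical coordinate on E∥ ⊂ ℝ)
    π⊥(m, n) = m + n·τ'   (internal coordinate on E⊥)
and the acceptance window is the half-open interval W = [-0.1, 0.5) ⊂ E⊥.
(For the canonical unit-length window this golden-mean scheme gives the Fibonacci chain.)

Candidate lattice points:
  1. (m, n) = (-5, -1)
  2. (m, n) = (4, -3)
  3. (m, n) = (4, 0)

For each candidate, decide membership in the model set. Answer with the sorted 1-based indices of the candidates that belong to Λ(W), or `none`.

τ' = (1−√5)/2 ≈ -0.618034.
#1 (-5,-1): internal coord -5 + (-1)·τ' = -4.381966; -4.381966 ∉ [-0.1, 0.5) → out
#2 (4,-3): internal coord 4 + (-3)·τ' = +5.854102; +5.854102 ∉ [-0.1, 0.5) → out
#3 (4,0): internal coord 4 + (0)·τ' = +4.000000; +4.000000 ∉ [-0.1, 0.5) → out

none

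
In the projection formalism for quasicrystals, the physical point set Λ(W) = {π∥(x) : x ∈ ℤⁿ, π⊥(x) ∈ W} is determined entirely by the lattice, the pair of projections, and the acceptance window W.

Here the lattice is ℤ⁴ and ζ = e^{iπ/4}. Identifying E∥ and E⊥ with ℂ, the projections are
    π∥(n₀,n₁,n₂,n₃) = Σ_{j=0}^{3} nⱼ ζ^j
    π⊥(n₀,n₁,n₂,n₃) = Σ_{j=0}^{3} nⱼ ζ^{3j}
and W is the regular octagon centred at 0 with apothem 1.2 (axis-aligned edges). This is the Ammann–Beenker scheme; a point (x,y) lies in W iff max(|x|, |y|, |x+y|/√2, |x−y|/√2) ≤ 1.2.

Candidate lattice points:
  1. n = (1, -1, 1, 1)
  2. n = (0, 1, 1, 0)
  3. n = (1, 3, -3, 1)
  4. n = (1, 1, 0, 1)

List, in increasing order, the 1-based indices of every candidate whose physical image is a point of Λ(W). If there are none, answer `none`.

2

Internal map: ζ^{3j} for j=0..3 gives (1,0), (−√2/2,√2/2), (0,−1), (√2/2,√2/2).
candidate 1: n = (1, -1, 1, 1) → π⊥ ≈ (+2.41421, -1.00000); max(|x|,|y|,|x±y|/√2) = 2.41421 > 1.2 ⇒ ∉ W
candidate 2: n = (0, 1, 1, 0) → π⊥ ≈ (-0.70711, -0.29289); max(|x|,|y|,|x±y|/√2) = 0.70711 ≤ 1.2 ⇒ ∈ W
candidate 3: n = (1, 3, -3, 1) → π⊥ ≈ (-0.41421, +5.82843); max(|x|,|y|,|x±y|/√2) = 5.82843 > 1.2 ⇒ ∉ W
candidate 4: n = (1, 1, 0, 1) → π⊥ ≈ (+1.00000, +1.41421); max(|x|,|y|,|x±y|/√2) = 1.70711 > 1.2 ⇒ ∉ W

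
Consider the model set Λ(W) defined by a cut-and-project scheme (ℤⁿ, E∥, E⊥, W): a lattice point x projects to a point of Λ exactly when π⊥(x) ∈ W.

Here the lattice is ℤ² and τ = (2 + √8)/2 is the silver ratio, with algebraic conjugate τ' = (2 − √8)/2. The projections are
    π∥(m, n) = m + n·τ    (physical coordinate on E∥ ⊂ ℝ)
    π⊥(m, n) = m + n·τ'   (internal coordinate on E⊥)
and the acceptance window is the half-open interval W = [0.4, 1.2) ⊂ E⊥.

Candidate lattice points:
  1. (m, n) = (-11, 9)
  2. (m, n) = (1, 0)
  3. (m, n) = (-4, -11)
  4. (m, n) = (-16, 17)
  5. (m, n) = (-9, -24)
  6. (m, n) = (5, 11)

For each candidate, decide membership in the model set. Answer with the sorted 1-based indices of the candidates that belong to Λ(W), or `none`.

2, 3, 5, 6

τ' = (2−√8)/2 ≈ -0.414214.
candidate 1: (m,n)=(-11,9) → π∥ = -11+9·τ ≈ 10.727922, π⊥ = -11+9·τ' ≈ -14.727922 ∉ [0.4, 1.2) ⇒ out
candidate 2: (m,n)=(1,0) → π∥ = 1+0·τ ≈ 1.000000, π⊥ = 1+0·τ' ≈ 1.000000 ∈ [0.4, 1.2) ⇒ IN Λ
candidate 3: (m,n)=(-4,-11) → π∥ = -4-11·τ ≈ -30.556349, π⊥ = -4-11·τ' ≈ 0.556349 ∈ [0.4, 1.2) ⇒ IN Λ
candidate 4: (m,n)=(-16,17) → π∥ = -16+17·τ ≈ 25.041631, π⊥ = -16+17·τ' ≈ -23.041631 ∉ [0.4, 1.2) ⇒ out
candidate 5: (m,n)=(-9,-24) → π∥ = -9-24·τ ≈ -66.941125, π⊥ = -9-24·τ' ≈ 0.941125 ∈ [0.4, 1.2) ⇒ IN Λ
candidate 6: (m,n)=(5,11) → π∥ = 5+11·τ ≈ 31.556349, π⊥ = 5+11·τ' ≈ 0.443651 ∈ [0.4, 1.2) ⇒ IN Λ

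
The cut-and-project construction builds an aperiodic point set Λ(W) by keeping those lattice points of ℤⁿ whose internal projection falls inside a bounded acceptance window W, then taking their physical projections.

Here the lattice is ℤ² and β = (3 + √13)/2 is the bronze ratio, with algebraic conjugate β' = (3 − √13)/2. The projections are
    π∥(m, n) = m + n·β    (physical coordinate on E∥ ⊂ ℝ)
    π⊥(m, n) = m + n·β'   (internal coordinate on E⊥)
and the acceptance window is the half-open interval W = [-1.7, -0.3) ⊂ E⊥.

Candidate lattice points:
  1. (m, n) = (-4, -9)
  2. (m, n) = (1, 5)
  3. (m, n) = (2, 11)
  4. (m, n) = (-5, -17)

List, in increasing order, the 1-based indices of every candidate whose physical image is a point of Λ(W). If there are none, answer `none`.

Compute β' = (3−√13)/2 = -0.302776, so π⊥(m,n) = m -0.302776·n.
candidate 1: (m,n)=(-4,-9) → π∥ = -4-9·β ≈ -33.724981, π⊥ = -4-9·β' ≈ -1.275019 ∈ [-1.7, -0.3) ⇒ IN Λ
candidate 2: (m,n)=(1,5) → π∥ = 1+5·β ≈ 17.513878, π⊥ = 1+5·β' ≈ -0.513878 ∈ [-1.7, -0.3) ⇒ IN Λ
candidate 3: (m,n)=(2,11) → π∥ = 2+11·β ≈ 38.330532, π⊥ = 2+11·β' ≈ -1.330532 ∈ [-1.7, -0.3) ⇒ IN Λ
candidate 4: (m,n)=(-5,-17) → π∥ = -5-17·β ≈ -61.147186, π⊥ = -5-17·β' ≈ 0.147186 ∉ [-1.7, -0.3) ⇒ out

1, 2, 3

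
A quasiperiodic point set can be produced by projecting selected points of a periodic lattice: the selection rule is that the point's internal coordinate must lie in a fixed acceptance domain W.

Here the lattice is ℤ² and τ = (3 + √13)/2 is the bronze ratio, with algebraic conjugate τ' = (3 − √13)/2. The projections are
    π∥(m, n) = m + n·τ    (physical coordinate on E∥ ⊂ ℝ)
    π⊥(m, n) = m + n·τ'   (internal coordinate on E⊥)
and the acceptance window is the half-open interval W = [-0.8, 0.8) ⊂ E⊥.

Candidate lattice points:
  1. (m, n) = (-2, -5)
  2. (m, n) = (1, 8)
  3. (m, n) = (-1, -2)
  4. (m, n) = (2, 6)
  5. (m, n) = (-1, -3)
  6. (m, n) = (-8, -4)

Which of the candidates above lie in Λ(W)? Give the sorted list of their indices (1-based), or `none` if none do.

1, 3, 4, 5

Numerically τ ≈ 3.3028 and τ' = −1/τ ≈ -0.3028.
candidate 1: (m,n)=(-2,-5) → π∥ = -2-5·τ ≈ -18.5139, π⊥ = -2-5·τ' ≈ -0.4861 ∈ [-0.8, 0.8) ⇒ IN Λ
candidate 2: (m,n)=(1,8) → π∥ = 1+8·τ ≈ 27.4222, π⊥ = 1+8·τ' ≈ -1.4222 ∉ [-0.8, 0.8) ⇒ out
candidate 3: (m,n)=(-1,-2) → π∥ = -1-2·τ ≈ -7.6056, π⊥ = -1-2·τ' ≈ -0.3944 ∈ [-0.8, 0.8) ⇒ IN Λ
candidate 4: (m,n)=(2,6) → π∥ = 2+6·τ ≈ 21.8167, π⊥ = 2+6·τ' ≈ 0.1833 ∈ [-0.8, 0.8) ⇒ IN Λ
candidate 5: (m,n)=(-1,-3) → π∥ = -1-3·τ ≈ -10.9083, π⊥ = -1-3·τ' ≈ -0.0917 ∈ [-0.8, 0.8) ⇒ IN Λ
candidate 6: (m,n)=(-8,-4) → π∥ = -8-4·τ ≈ -21.2111, π⊥ = -8-4·τ' ≈ -6.7889 ∉ [-0.8, 0.8) ⇒ out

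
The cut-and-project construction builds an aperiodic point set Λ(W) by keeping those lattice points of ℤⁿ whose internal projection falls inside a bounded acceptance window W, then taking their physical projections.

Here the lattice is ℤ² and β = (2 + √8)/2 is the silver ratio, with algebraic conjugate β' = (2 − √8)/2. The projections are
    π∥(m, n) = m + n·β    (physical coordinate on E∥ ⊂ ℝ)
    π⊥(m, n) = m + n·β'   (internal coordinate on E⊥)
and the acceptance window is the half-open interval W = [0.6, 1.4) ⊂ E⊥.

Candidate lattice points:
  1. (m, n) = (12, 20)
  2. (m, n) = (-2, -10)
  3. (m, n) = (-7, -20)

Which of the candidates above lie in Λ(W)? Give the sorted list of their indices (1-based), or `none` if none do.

3

β' = (2−√8)/2 ≈ -0.41421.
[1] lift (12,20): star map gives 3.71573; window check 0.6 ≤ 3.71573 < 1.4 is false → out
[2] lift (-2,-10): star map gives 2.14214; window check 0.6 ≤ 2.14214 < 1.4 is false → out
[3] lift (-7,-20): star map gives 1.28427; window check 0.6 ≤ 1.28427 < 1.4 is true → IN Λ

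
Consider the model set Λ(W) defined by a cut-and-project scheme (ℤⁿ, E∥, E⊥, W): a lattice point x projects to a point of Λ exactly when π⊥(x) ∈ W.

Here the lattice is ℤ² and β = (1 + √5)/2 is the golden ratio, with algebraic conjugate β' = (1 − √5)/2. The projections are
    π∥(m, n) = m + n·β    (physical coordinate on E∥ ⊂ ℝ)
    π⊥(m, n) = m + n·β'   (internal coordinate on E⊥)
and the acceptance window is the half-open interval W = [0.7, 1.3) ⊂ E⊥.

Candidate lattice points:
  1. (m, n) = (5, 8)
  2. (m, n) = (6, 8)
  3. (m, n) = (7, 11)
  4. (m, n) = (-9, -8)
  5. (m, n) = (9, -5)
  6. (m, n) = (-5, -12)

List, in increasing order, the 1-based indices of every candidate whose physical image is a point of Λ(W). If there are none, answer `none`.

2

Numerically β ≈ 1.61803 and β' = −1/β ≈ -0.61803.
candidate 1: (m,n)=(5,8) → π∥ = 5+8·β ≈ 17.94427, π⊥ = 5+8·β' ≈ 0.05573 ∉ [0.7, 1.3) ⇒ out
candidate 2: (m,n)=(6,8) → π∥ = 6+8·β ≈ 18.94427, π⊥ = 6+8·β' ≈ 1.05573 ∈ [0.7, 1.3) ⇒ IN Λ
candidate 3: (m,n)=(7,11) → π∥ = 7+11·β ≈ 24.79837, π⊥ = 7+11·β' ≈ 0.20163 ∉ [0.7, 1.3) ⇒ out
candidate 4: (m,n)=(-9,-8) → π∥ = -9-8·β ≈ -21.94427, π⊥ = -9-8·β' ≈ -4.05573 ∉ [0.7, 1.3) ⇒ out
candidate 5: (m,n)=(9,-5) → π∥ = 9-5·β ≈ 0.90983, π⊥ = 9-5·β' ≈ 12.09017 ∉ [0.7, 1.3) ⇒ out
candidate 6: (m,n)=(-5,-12) → π∥ = -5-12·β ≈ -24.41641, π⊥ = -5-12·β' ≈ 2.41641 ∉ [0.7, 1.3) ⇒ out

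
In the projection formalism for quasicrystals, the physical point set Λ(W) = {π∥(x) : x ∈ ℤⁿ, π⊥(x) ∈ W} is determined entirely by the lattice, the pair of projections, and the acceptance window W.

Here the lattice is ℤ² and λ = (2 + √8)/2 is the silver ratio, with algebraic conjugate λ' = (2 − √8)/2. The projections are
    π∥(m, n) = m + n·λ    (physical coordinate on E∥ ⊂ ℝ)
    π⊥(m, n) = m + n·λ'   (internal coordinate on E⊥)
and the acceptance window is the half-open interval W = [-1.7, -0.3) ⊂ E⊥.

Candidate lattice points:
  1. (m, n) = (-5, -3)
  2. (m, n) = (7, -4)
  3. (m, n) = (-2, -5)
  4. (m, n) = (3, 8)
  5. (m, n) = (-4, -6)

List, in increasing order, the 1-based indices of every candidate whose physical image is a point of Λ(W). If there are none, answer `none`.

Numerically λ ≈ 2.4142 and λ' = −1/λ ≈ -0.4142.
[1] lift (-5,-3): star map gives -3.7574; window check -1.7 ≤ -3.7574 < -0.3 is false → out
[2] lift (7,-4): star map gives 8.6569; window check -1.7 ≤ 8.6569 < -0.3 is false → out
[3] lift (-2,-5): star map gives 0.0711; window check -1.7 ≤ 0.0711 < -0.3 is false → out
[4] lift (3,8): star map gives -0.3137; window check -1.7 ≤ -0.3137 < -0.3 is true → IN Λ
[5] lift (-4,-6): star map gives -1.5147; window check -1.7 ≤ -1.5147 < -0.3 is true → IN Λ

4, 5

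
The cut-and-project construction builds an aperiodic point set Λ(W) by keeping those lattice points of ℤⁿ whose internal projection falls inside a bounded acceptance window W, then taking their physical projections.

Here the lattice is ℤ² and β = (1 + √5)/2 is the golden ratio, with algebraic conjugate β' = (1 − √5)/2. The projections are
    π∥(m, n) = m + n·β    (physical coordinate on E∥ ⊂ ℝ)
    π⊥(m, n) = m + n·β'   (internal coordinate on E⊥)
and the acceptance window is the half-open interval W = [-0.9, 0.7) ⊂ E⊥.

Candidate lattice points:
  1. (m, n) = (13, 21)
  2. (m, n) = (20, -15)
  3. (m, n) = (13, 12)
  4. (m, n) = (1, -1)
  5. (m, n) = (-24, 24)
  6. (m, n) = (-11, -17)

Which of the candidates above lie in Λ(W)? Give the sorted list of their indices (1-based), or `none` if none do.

Numerically β ≈ 1.618034 and β' = −1/β ≈ -0.618034.
candidate 1: (m,n)=(13,21) → π∥ = 13+21·β ≈ 46.978714, π⊥ = 13+21·β' ≈ 0.021286 ∈ [-0.9, 0.7) ⇒ IN Λ
candidate 2: (m,n)=(20,-15) → π∥ = 20-15·β ≈ -4.270510, π⊥ = 20-15·β' ≈ 29.270510 ∉ [-0.9, 0.7) ⇒ out
candidate 3: (m,n)=(13,12) → π∥ = 13+12·β ≈ 32.416408, π⊥ = 13+12·β' ≈ 5.583592 ∉ [-0.9, 0.7) ⇒ out
candidate 4: (m,n)=(1,-1) → π∥ = 1-1·β ≈ -0.618034, π⊥ = 1-1·β' ≈ 1.618034 ∉ [-0.9, 0.7) ⇒ out
candidate 5: (m,n)=(-24,24) → π∥ = -24+24·β ≈ 14.832816, π⊥ = -24+24·β' ≈ -38.832816 ∉ [-0.9, 0.7) ⇒ out
candidate 6: (m,n)=(-11,-17) → π∥ = -11-17·β ≈ -38.506578, π⊥ = -11-17·β' ≈ -0.493422 ∈ [-0.9, 0.7) ⇒ IN Λ

1, 6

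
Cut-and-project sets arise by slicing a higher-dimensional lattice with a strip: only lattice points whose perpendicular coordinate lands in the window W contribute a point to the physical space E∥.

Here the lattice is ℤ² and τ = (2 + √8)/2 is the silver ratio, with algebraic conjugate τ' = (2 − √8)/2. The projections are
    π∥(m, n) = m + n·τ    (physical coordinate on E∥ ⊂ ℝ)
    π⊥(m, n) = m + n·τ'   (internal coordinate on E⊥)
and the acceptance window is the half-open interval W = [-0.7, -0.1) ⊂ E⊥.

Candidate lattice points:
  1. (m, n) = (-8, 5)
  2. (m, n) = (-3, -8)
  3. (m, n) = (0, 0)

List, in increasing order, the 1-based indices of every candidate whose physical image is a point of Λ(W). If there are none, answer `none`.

τ' = (2−√8)/2 ≈ -0.4142.
candidate 1: (m,n)=(-8,5) → π∥ = -8+5·τ ≈ 4.0711, π⊥ = -8+5·τ' ≈ -10.0711 ∉ [-0.7, -0.1) ⇒ out
candidate 2: (m,n)=(-3,-8) → π∥ = -3-8·τ ≈ -22.3137, π⊥ = -3-8·τ' ≈ 0.3137 ∉ [-0.7, -0.1) ⇒ out
candidate 3: (m,n)=(0,0) → π∥ = 0+0·τ ≈ 0.0000, π⊥ = 0+0·τ' ≈ 0.0000 ∉ [-0.7, -0.1) ⇒ out

none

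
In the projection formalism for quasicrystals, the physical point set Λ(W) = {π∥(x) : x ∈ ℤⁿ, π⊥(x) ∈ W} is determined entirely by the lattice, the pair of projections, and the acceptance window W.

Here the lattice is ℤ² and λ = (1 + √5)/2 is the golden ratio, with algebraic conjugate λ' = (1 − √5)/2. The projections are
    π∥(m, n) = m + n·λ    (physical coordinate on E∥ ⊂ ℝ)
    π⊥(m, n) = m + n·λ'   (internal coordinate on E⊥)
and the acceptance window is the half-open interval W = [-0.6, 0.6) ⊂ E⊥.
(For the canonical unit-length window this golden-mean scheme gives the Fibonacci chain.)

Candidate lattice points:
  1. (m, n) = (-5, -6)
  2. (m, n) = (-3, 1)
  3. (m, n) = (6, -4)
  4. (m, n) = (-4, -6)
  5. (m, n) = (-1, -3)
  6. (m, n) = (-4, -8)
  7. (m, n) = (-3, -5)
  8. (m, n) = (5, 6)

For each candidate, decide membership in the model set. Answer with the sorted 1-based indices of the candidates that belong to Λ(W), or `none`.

4, 7

Numerically λ ≈ 1.6180 and λ' = −1/λ ≈ -0.6180.
candidate 1: (m,n)=(-5,-6) → π∥ = -5-6·λ ≈ -14.7082, π⊥ = -5-6·λ' ≈ -1.2918 ∉ [-0.6, 0.6) ⇒ out
candidate 2: (m,n)=(-3,1) → π∥ = -3+1·λ ≈ -1.3820, π⊥ = -3+1·λ' ≈ -3.6180 ∉ [-0.6, 0.6) ⇒ out
candidate 3: (m,n)=(6,-4) → π∥ = 6-4·λ ≈ -0.4721, π⊥ = 6-4·λ' ≈ 8.4721 ∉ [-0.6, 0.6) ⇒ out
candidate 4: (m,n)=(-4,-6) → π∥ = -4-6·λ ≈ -13.7082, π⊥ = -4-6·λ' ≈ -0.2918 ∈ [-0.6, 0.6) ⇒ IN Λ
candidate 5: (m,n)=(-1,-3) → π∥ = -1-3·λ ≈ -5.8541, π⊥ = -1-3·λ' ≈ 0.8541 ∉ [-0.6, 0.6) ⇒ out
candidate 6: (m,n)=(-4,-8) → π∥ = -4-8·λ ≈ -16.9443, π⊥ = -4-8·λ' ≈ 0.9443 ∉ [-0.6, 0.6) ⇒ out
candidate 7: (m,n)=(-3,-5) → π∥ = -3-5·λ ≈ -11.0902, π⊥ = -3-5·λ' ≈ 0.0902 ∈ [-0.6, 0.6) ⇒ IN Λ
candidate 8: (m,n)=(5,6) → π∥ = 5+6·λ ≈ 14.7082, π⊥ = 5+6·λ' ≈ 1.2918 ∉ [-0.6, 0.6) ⇒ out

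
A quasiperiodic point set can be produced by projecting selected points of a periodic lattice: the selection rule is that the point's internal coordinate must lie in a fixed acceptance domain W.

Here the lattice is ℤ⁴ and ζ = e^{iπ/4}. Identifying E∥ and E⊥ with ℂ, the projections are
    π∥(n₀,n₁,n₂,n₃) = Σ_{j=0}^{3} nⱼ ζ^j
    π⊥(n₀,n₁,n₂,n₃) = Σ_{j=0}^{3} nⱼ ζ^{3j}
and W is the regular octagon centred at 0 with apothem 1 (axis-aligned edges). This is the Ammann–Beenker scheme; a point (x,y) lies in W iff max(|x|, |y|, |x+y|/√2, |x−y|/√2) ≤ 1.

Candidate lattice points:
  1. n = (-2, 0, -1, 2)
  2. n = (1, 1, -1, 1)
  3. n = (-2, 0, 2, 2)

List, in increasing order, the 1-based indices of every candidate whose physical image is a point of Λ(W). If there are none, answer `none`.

Internal map: ζ^{3j} for j=0..3 gives (1,0), (−√2/2,√2/2), (0,−1), (√2/2,√2/2).
candidate 1: n = (-2, 0, -1, 2) → π⊥ ≈ (-0.5858, +2.4142); max(|x|,|y|,|x±y|/√2) = 2.4142 > 1 ⇒ ∉ W
candidate 2: n = (1, 1, -1, 1) → π⊥ ≈ (+1.0000, +2.4142); max(|x|,|y|,|x±y|/√2) = 2.4142 > 1 ⇒ ∉ W
candidate 3: n = (-2, 0, 2, 2) → π⊥ ≈ (-0.5858, -0.5858); max(|x|,|y|,|x±y|/√2) = 0.8284 ≤ 1 ⇒ ∈ W

3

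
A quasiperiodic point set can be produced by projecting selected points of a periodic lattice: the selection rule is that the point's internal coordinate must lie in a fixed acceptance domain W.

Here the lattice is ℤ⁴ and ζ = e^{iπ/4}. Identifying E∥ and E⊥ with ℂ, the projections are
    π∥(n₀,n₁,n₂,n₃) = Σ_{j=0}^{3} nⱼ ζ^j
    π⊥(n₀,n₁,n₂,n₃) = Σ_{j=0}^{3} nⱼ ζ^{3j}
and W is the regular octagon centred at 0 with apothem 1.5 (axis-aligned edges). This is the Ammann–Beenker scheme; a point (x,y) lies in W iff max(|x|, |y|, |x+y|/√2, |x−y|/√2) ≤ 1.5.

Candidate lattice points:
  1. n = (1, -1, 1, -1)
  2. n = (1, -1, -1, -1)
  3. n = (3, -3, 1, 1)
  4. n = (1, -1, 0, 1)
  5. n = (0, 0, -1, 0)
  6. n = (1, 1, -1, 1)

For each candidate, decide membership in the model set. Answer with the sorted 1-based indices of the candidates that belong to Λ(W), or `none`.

2, 5

π⊥(n) = n₀ + n₁ζ³ + n₂ζ⁶ + n₃ζ⁹ where ζ = e^{iπ/4}.
#1 (1, -1, 1, -1): internal (1.00000, -2.41421); octagon support 2.41421 vs apothem 1.5 → ∉ W
#2 (1, -1, -1, -1): internal (1.00000, -0.41421); octagon support 1.00000 vs apothem 1.5 → ∈ W
#3 (3, -3, 1, 1): internal (5.82843, -2.41421); octagon support 5.82843 vs apothem 1.5 → ∉ W
#4 (1, -1, 0, 1): internal (2.41421, 0.00000); octagon support 2.41421 vs apothem 1.5 → ∉ W
#5 (0, 0, -1, 0): internal (0.00000, 1.00000); octagon support 1.00000 vs apothem 1.5 → ∈ W
#6 (1, 1, -1, 1): internal (1.00000, 2.41421); octagon support 2.41421 vs apothem 1.5 → ∉ W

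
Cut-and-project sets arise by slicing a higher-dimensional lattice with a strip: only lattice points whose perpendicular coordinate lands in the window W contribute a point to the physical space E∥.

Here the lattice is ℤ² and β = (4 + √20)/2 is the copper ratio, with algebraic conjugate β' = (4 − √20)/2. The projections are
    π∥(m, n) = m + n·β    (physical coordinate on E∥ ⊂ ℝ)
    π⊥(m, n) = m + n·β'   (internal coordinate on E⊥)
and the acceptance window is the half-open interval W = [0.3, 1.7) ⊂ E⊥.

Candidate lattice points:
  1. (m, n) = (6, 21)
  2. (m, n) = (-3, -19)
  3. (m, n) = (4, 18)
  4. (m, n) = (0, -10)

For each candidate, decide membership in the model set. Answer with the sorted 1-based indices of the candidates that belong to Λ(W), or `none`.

1, 2

Numerically β ≈ 4.2361 and β' = −1/β ≈ -0.2361.
[1] lift (6,21): star map gives 1.0426; window check 0.3 ≤ 1.0426 < 1.7 is true → IN Λ
[2] lift (-3,-19): star map gives 1.4853; window check 0.3 ≤ 1.4853 < 1.7 is true → IN Λ
[3] lift (4,18): star map gives -0.2492; window check 0.3 ≤ -0.2492 < 1.7 is false → out
[4] lift (0,-10): star map gives 2.3607; window check 0.3 ≤ 2.3607 < 1.7 is false → out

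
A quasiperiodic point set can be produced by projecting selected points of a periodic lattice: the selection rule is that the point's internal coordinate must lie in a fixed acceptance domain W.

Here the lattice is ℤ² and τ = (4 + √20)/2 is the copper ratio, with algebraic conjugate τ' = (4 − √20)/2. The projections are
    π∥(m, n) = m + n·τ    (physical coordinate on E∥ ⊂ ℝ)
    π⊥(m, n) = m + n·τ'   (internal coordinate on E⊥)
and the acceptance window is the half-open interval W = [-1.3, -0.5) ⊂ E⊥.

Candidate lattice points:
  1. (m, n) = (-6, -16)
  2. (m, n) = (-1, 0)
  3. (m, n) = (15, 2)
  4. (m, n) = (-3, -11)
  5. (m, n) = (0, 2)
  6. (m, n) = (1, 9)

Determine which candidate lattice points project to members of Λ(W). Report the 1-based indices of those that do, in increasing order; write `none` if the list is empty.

2, 6

τ' = (4−√20)/2 ≈ -0.23607.
#1 (-6,-16): internal coord -6 + (-16)·τ' = -2.22291; -2.22291 ∉ [-1.3, -0.5) → out
#2 (-1,0): internal coord -1 + (0)·τ' = -1.00000; -1.00000 ∈ [-1.3, -0.5) → IN Λ
#3 (15,2): internal coord 15 + (2)·τ' = +14.52786; +14.52786 ∉ [-1.3, -0.5) → out
#4 (-3,-11): internal coord -3 + (-11)·τ' = -0.40325; -0.40325 ∉ [-1.3, -0.5) → out
#5 (0,2): internal coord 0 + (2)·τ' = -0.47214; -0.47214 ∉ [-1.3, -0.5) → out
#6 (1,9): internal coord 1 + (9)·τ' = -1.12461; -1.12461 ∈ [-1.3, -0.5) → IN Λ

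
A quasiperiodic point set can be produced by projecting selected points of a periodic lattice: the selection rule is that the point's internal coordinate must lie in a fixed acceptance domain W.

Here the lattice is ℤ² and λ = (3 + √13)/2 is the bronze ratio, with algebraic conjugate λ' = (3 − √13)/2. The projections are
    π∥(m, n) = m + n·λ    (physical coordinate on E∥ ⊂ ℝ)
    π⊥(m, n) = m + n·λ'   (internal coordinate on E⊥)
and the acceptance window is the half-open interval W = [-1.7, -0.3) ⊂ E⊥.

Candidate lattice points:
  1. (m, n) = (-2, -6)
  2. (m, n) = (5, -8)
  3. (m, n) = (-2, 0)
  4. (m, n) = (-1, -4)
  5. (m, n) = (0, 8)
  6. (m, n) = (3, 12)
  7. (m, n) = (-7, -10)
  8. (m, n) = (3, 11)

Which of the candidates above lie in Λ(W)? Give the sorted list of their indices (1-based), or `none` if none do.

Compute λ' = (3−√13)/2 = -0.30278, so π⊥(m,n) = m -0.30278·n.
#1 (-2,-6): internal coord -2 + (-6)·λ' = -0.18335; -0.18335 ∉ [-1.7, -0.3) → out
#2 (5,-8): internal coord 5 + (-8)·λ' = +7.42221; +7.42221 ∉ [-1.7, -0.3) → out
#3 (-2,0): internal coord -2 + (0)·λ' = -2.00000; -2.00000 ∉ [-1.7, -0.3) → out
#4 (-1,-4): internal coord -1 + (-4)·λ' = +0.21110; +0.21110 ∉ [-1.7, -0.3) → out
#5 (0,8): internal coord 0 + (8)·λ' = -2.42221; -2.42221 ∉ [-1.7, -0.3) → out
#6 (3,12): internal coord 3 + (12)·λ' = -0.63331; -0.63331 ∈ [-1.7, -0.3) → IN Λ
#7 (-7,-10): internal coord -7 + (-10)·λ' = -3.97224; -3.97224 ∉ [-1.7, -0.3) → out
#8 (3,11): internal coord 3 + (11)·λ' = -0.33053; -0.33053 ∈ [-1.7, -0.3) → IN Λ

6, 8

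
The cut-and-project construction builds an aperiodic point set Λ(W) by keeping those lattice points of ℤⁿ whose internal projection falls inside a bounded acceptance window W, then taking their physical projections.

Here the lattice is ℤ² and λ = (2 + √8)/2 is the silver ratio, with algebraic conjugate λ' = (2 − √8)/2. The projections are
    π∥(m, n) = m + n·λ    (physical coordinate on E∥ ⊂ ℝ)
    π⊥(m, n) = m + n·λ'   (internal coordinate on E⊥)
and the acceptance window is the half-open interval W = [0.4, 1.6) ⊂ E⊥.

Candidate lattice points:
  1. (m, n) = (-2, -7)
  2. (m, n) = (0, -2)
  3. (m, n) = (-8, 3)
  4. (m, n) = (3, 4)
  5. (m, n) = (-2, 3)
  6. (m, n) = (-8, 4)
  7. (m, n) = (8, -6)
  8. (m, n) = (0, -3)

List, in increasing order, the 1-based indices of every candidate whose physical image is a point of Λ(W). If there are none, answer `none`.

1, 2, 4, 8

Compute λ' = (2−√8)/2 = -0.414214, so π⊥(m,n) = m -0.414214·n.
#1 (-2,-7): internal coord -2 + (-7)·λ' = +0.899495; +0.899495 ∈ [0.4, 1.6) → IN Λ
#2 (0,-2): internal coord 0 + (-2)·λ' = +0.828427; +0.828427 ∈ [0.4, 1.6) → IN Λ
#3 (-8,3): internal coord -8 + (3)·λ' = -9.242641; -9.242641 ∉ [0.4, 1.6) → out
#4 (3,4): internal coord 3 + (4)·λ' = +1.343146; +1.343146 ∈ [0.4, 1.6) → IN Λ
#5 (-2,3): internal coord -2 + (3)·λ' = -3.242641; -3.242641 ∉ [0.4, 1.6) → out
#6 (-8,4): internal coord -8 + (4)·λ' = -9.656854; -9.656854 ∉ [0.4, 1.6) → out
#7 (8,-6): internal coord 8 + (-6)·λ' = +10.485281; +10.485281 ∉ [0.4, 1.6) → out
#8 (0,-3): internal coord 0 + (-3)·λ' = +1.242641; +1.242641 ∈ [0.4, 1.6) → IN Λ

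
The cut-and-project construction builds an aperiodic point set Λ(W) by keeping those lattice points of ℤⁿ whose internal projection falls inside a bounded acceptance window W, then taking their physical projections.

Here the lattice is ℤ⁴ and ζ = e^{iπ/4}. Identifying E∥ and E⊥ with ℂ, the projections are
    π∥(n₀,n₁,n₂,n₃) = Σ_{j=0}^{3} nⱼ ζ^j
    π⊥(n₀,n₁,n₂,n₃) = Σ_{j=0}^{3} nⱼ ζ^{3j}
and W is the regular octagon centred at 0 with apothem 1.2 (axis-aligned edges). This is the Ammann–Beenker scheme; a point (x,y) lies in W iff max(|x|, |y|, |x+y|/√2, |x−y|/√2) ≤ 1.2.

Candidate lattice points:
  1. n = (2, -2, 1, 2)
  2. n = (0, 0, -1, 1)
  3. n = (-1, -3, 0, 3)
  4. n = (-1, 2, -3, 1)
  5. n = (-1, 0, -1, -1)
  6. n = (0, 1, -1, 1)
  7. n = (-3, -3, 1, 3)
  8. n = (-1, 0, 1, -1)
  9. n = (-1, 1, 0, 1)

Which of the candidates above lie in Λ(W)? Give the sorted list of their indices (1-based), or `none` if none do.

none

Internal map: ζ^{3j} for j=0..3 gives (1,0), (−√2/2,√2/2), (0,−1), (√2/2,√2/2).
#1 (2, -2, 1, 2): internal (4.82843, -1.00000); octagon support 4.82843 vs apothem 1.2 → ∉ W
#2 (0, 0, -1, 1): internal (0.70711, 1.70711); octagon support 1.70711 vs apothem 1.2 → ∉ W
#3 (-1, -3, 0, 3): internal (3.24264, 0.00000); octagon support 3.24264 vs apothem 1.2 → ∉ W
#4 (-1, 2, -3, 1): internal (-1.70711, 5.12132); octagon support 5.12132 vs apothem 1.2 → ∉ W
#5 (-1, 0, -1, -1): internal (-1.70711, 0.29289); octagon support 1.70711 vs apothem 1.2 → ∉ W
#6 (0, 1, -1, 1): internal (0.00000, 2.41421); octagon support 2.41421 vs apothem 1.2 → ∉ W
#7 (-3, -3, 1, 3): internal (1.24264, -1.00000); octagon support 1.58579 vs apothem 1.2 → ∉ W
#8 (-1, 0, 1, -1): internal (-1.70711, -1.70711); octagon support 2.41421 vs apothem 1.2 → ∉ W
#9 (-1, 1, 0, 1): internal (-1.00000, 1.41421); octagon support 1.70711 vs apothem 1.2 → ∉ W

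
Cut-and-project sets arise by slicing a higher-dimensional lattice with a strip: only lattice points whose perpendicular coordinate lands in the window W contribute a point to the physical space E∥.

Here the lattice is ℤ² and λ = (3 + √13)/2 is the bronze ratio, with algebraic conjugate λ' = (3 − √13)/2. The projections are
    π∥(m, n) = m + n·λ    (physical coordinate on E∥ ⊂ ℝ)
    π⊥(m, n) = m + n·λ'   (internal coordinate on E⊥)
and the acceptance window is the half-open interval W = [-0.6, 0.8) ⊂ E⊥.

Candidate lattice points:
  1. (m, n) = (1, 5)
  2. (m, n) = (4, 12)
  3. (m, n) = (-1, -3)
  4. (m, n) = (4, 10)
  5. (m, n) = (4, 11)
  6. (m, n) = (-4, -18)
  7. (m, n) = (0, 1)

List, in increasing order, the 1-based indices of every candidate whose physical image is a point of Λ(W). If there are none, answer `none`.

λ' = (3−√13)/2 ≈ -0.3028.
candidate 1: (m,n)=(1,5) → π∥ = 1+5·λ ≈ 17.5139, π⊥ = 1+5·λ' ≈ -0.5139 ∈ [-0.6, 0.8) ⇒ IN Λ
candidate 2: (m,n)=(4,12) → π∥ = 4+12·λ ≈ 43.6333, π⊥ = 4+12·λ' ≈ 0.3667 ∈ [-0.6, 0.8) ⇒ IN Λ
candidate 3: (m,n)=(-1,-3) → π∥ = -1-3·λ ≈ -10.9083, π⊥ = -1-3·λ' ≈ -0.0917 ∈ [-0.6, 0.8) ⇒ IN Λ
candidate 4: (m,n)=(4,10) → π∥ = 4+10·λ ≈ 37.0278, π⊥ = 4+10·λ' ≈ 0.9722 ∉ [-0.6, 0.8) ⇒ out
candidate 5: (m,n)=(4,11) → π∥ = 4+11·λ ≈ 40.3305, π⊥ = 4+11·λ' ≈ 0.6695 ∈ [-0.6, 0.8) ⇒ IN Λ
candidate 6: (m,n)=(-4,-18) → π∥ = -4-18·λ ≈ -63.4500, π⊥ = -4-18·λ' ≈ 1.4500 ∉ [-0.6, 0.8) ⇒ out
candidate 7: (m,n)=(0,1) → π∥ = 0+1·λ ≈ 3.3028, π⊥ = 0+1·λ' ≈ -0.3028 ∈ [-0.6, 0.8) ⇒ IN Λ

1, 2, 3, 5, 7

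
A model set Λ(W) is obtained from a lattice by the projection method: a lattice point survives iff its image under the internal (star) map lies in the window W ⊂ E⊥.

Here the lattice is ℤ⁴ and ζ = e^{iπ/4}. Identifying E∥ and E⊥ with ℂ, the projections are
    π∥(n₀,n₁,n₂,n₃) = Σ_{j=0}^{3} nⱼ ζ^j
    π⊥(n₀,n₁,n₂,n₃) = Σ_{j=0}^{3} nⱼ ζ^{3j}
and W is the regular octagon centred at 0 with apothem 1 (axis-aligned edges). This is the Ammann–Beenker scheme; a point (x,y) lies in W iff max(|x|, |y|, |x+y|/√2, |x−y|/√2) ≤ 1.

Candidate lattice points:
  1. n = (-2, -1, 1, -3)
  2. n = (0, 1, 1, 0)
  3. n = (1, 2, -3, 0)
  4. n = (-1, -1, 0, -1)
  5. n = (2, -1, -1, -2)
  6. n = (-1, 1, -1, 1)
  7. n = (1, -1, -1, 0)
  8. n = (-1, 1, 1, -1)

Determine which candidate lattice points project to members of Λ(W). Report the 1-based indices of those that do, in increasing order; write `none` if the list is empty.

π⊥(n) = n₀ + n₁ζ³ + n₂ζ⁶ + n₃ζ⁹ where ζ = e^{iπ/4}.
#1 (-2, -1, 1, -3): internal (-3.41421, -3.82843); octagon support 5.12132 vs apothem 1 → ∉ W
#2 (0, 1, 1, 0): internal (-0.70711, -0.29289); octagon support 0.70711 vs apothem 1 → ∈ W
#3 (1, 2, -3, 0): internal (-0.41421, 4.41421); octagon support 4.41421 vs apothem 1 → ∉ W
#4 (-1, -1, 0, -1): internal (-1.00000, -1.41421); octagon support 1.70711 vs apothem 1 → ∉ W
#5 (2, -1, -1, -2): internal (1.29289, -1.12132); octagon support 1.70711 vs apothem 1 → ∉ W
#6 (-1, 1, -1, 1): internal (-1.00000, 2.41421); octagon support 2.41421 vs apothem 1 → ∉ W
#7 (1, -1, -1, 0): internal (1.70711, 0.29289); octagon support 1.70711 vs apothem 1 → ∉ W
#8 (-1, 1, 1, -1): internal (-2.41421, -1.00000); octagon support 2.41421 vs apothem 1 → ∉ W

2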